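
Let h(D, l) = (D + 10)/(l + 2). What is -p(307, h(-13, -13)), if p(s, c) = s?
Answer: -307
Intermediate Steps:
h(D, l) = (10 + D)/(2 + l)
-p(307, h(-13, -13)) = -1*307 = -307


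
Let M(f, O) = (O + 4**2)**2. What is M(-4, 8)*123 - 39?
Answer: 70809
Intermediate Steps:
M(f, O) = (16 + O)**2 (M(f, O) = (O + 16)**2 = (16 + O)**2)
M(-4, 8)*123 - 39 = (16 + 8)**2*123 - 39 = 24**2*123 - 39 = 576*123 - 39 = 70848 - 39 = 70809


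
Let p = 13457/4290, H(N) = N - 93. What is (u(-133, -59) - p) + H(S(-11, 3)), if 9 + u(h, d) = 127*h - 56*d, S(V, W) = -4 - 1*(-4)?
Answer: -58739267/4290 ≈ -13692.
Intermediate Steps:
S(V, W) = 0 (S(V, W) = -4 + 4 = 0)
u(h, d) = -9 - 56*d + 127*h (u(h, d) = -9 + (127*h - 56*d) = -9 + (-56*d + 127*h) = -9 - 56*d + 127*h)
H(N) = -93 + N
p = 13457/4290 (p = 13457*(1/4290) = 13457/4290 ≈ 3.1368)
(u(-133, -59) - p) + H(S(-11, 3)) = ((-9 - 56*(-59) + 127*(-133)) - 1*13457/4290) + (-93 + 0) = ((-9 + 3304 - 16891) - 13457/4290) - 93 = (-13596 - 13457/4290) - 93 = -58340297/4290 - 93 = -58739267/4290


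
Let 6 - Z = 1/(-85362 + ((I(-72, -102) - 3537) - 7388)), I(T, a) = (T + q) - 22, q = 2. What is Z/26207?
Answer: 578275/2525804453 ≈ 0.00022895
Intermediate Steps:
I(T, a) = -20 + T (I(T, a) = (T + 2) - 22 = (2 + T) - 22 = -20 + T)
Z = 578275/96379 (Z = 6 - 1/(-85362 + (((-20 - 72) - 3537) - 7388)) = 6 - 1/(-85362 + ((-92 - 3537) - 7388)) = 6 - 1/(-85362 + (-3629 - 7388)) = 6 - 1/(-85362 - 11017) = 6 - 1/(-96379) = 6 - 1*(-1/96379) = 6 + 1/96379 = 578275/96379 ≈ 6.0000)
Z/26207 = (578275/96379)/26207 = (578275/96379)*(1/26207) = 578275/2525804453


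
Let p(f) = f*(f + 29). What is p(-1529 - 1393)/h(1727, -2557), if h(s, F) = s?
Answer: 768486/157 ≈ 4894.8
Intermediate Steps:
p(f) = f*(29 + f)
p(-1529 - 1393)/h(1727, -2557) = ((-1529 - 1393)*(29 + (-1529 - 1393)))/1727 = -2922*(29 - 2922)*(1/1727) = -2922*(-2893)*(1/1727) = 8453346*(1/1727) = 768486/157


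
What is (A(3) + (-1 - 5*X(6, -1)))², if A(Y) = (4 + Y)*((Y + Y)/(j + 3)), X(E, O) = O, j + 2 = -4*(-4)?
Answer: 12100/289 ≈ 41.869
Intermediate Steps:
j = 14 (j = -2 - 4*(-4) = -2 + 16 = 14)
A(Y) = 2*Y*(4 + Y)/17 (A(Y) = (4 + Y)*((Y + Y)/(14 + 3)) = (4 + Y)*((2*Y)/17) = (4 + Y)*((2*Y)*(1/17)) = (4 + Y)*(2*Y/17) = 2*Y*(4 + Y)/17)
(A(3) + (-1 - 5*X(6, -1)))² = ((2/17)*3*(4 + 3) + (-1 - 5*(-1)))² = ((2/17)*3*7 + (-1 + 5))² = (42/17 + 4)² = (110/17)² = 12100/289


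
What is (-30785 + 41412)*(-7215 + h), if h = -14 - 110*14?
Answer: -93188163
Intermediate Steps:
h = -1554 (h = -14 - 1540 = -1554)
(-30785 + 41412)*(-7215 + h) = (-30785 + 41412)*(-7215 - 1554) = 10627*(-8769) = -93188163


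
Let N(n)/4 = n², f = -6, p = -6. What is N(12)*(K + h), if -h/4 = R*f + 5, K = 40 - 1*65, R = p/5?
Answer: -212544/5 ≈ -42509.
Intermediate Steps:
R = -6/5 ≈ -1.2000
N(n) = 4*n²
K = -25 (K = 40 - 65 = -25)
h = -244/5 (h = -4*(-6/5*(-6) + 5) = -4*(36/5 + 5) = -4*61/5 = -244/5 ≈ -48.800)
N(12)*(K + h) = (4*12²)*(-25 - 244/5) = (4*144)*(-369/5) = 576*(-369/5) = -212544/5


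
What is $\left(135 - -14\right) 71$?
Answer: $10579$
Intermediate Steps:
$\left(135 - -14\right) 71 = \left(135 + \left(-4 + 18\right)\right) 71 = \left(135 + 14\right) 71 = 149 \cdot 71 = 10579$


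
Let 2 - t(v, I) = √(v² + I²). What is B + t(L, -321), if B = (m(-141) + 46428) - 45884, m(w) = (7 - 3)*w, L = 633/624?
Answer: -18 - √4458010345/208 ≈ -339.00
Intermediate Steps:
L = 211/208 (L = 633*(1/624) = 211/208 ≈ 1.0144)
m(w) = 4*w
t(v, I) = 2 - √(I² + v²) (t(v, I) = 2 - √(v² + I²) = 2 - √(I² + v²))
B = -20 (B = (4*(-141) + 46428) - 45884 = (-564 + 46428) - 45884 = 45864 - 45884 = -20)
B + t(L, -321) = -20 + (2 - √((-321)² + (211/208)²)) = -20 + (2 - √(103041 + 44521/43264)) = -20 + (2 - √(4458010345/43264)) = -20 + (2 - √4458010345/208) = -18 - √4458010345/208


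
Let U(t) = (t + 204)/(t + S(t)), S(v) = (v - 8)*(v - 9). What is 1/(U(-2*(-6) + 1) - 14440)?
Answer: -33/476303 ≈ -6.9284e-5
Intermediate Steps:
S(v) = (-9 + v)*(-8 + v) (S(v) = (-8 + v)*(-9 + v) = (-9 + v)*(-8 + v))
U(t) = (204 + t)/(72 + t² - 16*t) (U(t) = (t + 204)/(t + (72 + t² - 17*t)) = (204 + t)/(72 + t² - 16*t))
1/(U(-2*(-6) + 1) - 14440) = 1/((204 + (-2*(-6) + 1))/(72 + (-2*(-6) + 1)² - 16*(-2*(-6) + 1)) - 14440) = 1/((204 + (12 + 1))/(72 + (12 + 1)² - 16*(12 + 1)) - 14440) = 1/((204 + 13)/(72 + 13² - 16*13) - 14440) = 1/(217/(72 + 169 - 208) - 14440) = 1/(217/33 - 14440) = 1/(-476303/33) = -33/476303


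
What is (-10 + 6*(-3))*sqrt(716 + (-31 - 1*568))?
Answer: -84*sqrt(13) ≈ -302.87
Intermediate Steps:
(-10 + 6*(-3))*sqrt(716 + (-31 - 1*568)) = (-10 - 18)*sqrt(716 + (-31 - 568)) = -28*sqrt(716 - 599) = -84*sqrt(13)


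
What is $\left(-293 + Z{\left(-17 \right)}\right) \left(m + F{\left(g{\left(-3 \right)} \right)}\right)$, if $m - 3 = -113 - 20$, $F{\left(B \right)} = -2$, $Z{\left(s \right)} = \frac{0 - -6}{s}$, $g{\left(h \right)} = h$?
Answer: $\frac{658284}{17} \approx 38723.0$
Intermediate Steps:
$Z{\left(s \right)} = \frac{6}{s}$ ($Z{\left(s \right)} = \frac{0 + 6}{s} = \frac{6}{s}$)
$m = -130$ ($m = 3 - 133 = -130$)
$\left(-293 + Z{\left(-17 \right)}\right) \left(m + F{\left(g{\left(-3 \right)} \right)}\right) = \left(-293 + \frac{6}{-17}\right) \left(-130 - 2\right) = \left(-293 + 6 \left(- \frac{1}{17}\right)\right) \left(-132\right) = \left(-293 - \frac{6}{17}\right) \left(-132\right) = \left(- \frac{4987}{17}\right) \left(-132\right) = \frac{658284}{17}$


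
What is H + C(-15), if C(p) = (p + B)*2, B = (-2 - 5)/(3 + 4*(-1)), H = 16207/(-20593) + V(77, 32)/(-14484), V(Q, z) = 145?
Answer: -5010032365/298269012 ≈ -16.797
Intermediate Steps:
H = -237728173/298269012 (H = 16207/(-20593) + 145/(-14484) = 16207*(-1/20593) + 145*(-1/14484) = -16207/20593 - 145/14484 = -237728173/298269012 ≈ -0.79703)
B = 7 (B = -7/(3 - 4) = -7/(-1) = -7*(-1) = 7)
C(p) = 14 + 2*p (C(p) = (p + 7)*2 = (7 + p)*2 = 14 + 2*p)
H + C(-15) = -237728173/298269012 + (14 + 2*(-15)) = -237728173/298269012 + (14 - 30) = -237728173/298269012 - 16 = -5010032365/298269012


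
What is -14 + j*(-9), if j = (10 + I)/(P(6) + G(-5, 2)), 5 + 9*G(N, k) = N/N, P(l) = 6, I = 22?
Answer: -1646/25 ≈ -65.840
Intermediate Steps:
G(N, k) = -4/9 (G(N, k) = -5/9 + (N/N)/9 = -5/9 + (⅑)*1 = -5/9 + ⅑ = -4/9)
j = 144/25 (j = (10 + 22)/(6 - 4/9) = 32/(50/9) = 32*(9/50) = 144/25 ≈ 5.7600)
-14 + j*(-9) = -14 + (144/25)*(-9) = -14 - 1296/25 = -1646/25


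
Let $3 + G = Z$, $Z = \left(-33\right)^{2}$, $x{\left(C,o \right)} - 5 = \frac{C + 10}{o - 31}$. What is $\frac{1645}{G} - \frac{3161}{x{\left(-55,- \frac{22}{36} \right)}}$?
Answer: $- \frac{1947276899}{3969330} \approx -490.58$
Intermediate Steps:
$x{\left(C,o \right)} = 5 + \frac{10 + C}{-31 + o}$ ($x{\left(C,o \right)} = 5 + \frac{C + 10}{o - 31} = 5 + \frac{10 + C}{-31 + o}$)
$Z = 1089$
$G = 1086$ ($G = -3 + 1089 = 1086$)
$\frac{1645}{G} - \frac{3161}{x{\left(-55,- \frac{22}{36} \right)}} = \frac{1645}{1086} - \frac{3161}{\frac{1}{-31 - \frac{22}{36}} \left(-145 - 55 + 5 \left(- \frac{22}{36}\right)\right)} = 1645 \cdot \frac{1}{1086} - \frac{3161}{\frac{1}{-31 - \frac{11}{18}} \left(-145 - 55 + 5 \left(\left(-22\right) \frac{1}{36}\right)\right)} = \frac{1645}{1086} - \frac{3161}{\frac{1}{-31 - \frac{11}{18}} \left(-145 - 55 + 5 \left(- \frac{11}{18}\right)\right)} = \frac{1645}{1086} - \frac{3161}{\frac{1}{- \frac{569}{18}} \left(-145 - 55 - \frac{55}{18}\right)} = \frac{1645}{1086} - \frac{3161}{\left(- \frac{18}{569}\right) \left(- \frac{3655}{18}\right)} = \frac{1645}{1086} - \frac{3161}{\frac{3655}{569}} = \frac{1645}{1086} - \frac{1798609}{3655} = - \frac{1947276899}{3969330}$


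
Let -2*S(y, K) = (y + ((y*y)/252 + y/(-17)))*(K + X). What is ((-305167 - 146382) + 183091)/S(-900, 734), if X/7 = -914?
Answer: -5324417/132962400 ≈ -0.040045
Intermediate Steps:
X = -6398 (X = 7*(-914) = -6398)
S(y, K) = -(-6398 + K)*(y²/252 + 16*y/17)/2 (S(y, K) = -(y + ((y*y)/252 + y/(-17)))*(K - 6398)/2 = -(y + (y²*(1/252) + y*(-1/17)))*(-6398 + K)/2 = -(y + (y²/252 - y/17))*(-6398 + K)/2 = -(y + (-y/17 + y²/252))*(-6398 + K)/2 = -(y²/252 + 16*y/17)*(-6398 + K)/2 = -(-6398 + K)*(y²/252 + 16*y/17)/2)
((-305167 - 146382) + 183091)/S(-900, 734) = ((-305167 - 146382) + 183091)/(((1/8568)*(-900)*(25796736 - 4032*734 + 108766*(-900) - 17*734*(-900)))) = (-451549 + 183091)/(((1/8568)*(-900)*(25796736 - 2959488 - 97889400 + 11230200))) = -268458/((1/8568)*(-900)*(-63821952)) = -268458/797774400/119 = -268458*119/797774400 = -5324417/132962400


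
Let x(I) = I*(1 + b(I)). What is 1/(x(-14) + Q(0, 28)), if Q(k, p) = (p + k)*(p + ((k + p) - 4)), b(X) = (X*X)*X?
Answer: 1/39858 ≈ 2.5089e-5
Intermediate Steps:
b(X) = X**3 (b(X) = X**2*X = X**3)
Q(k, p) = (k + p)*(-4 + k + 2*p) (Q(k, p) = (k + p)*(p + (-4 + k + p)) = (k + p)*(-4 + k + 2*p))
x(I) = I*(1 + I**3)
1/(x(-14) + Q(0, 28)) = 1/((-14 + (-14)**4) + (0**2 - 4*0 - 4*28 + 2*28**2 + 3*0*28)) = 1/((-14 + 38416) + (0 + 0 - 112 + 2*784 + 0)) = 1/(38402 + (0 + 0 - 112 + 1568 + 0)) = 1/(38402 + 1456) = 1/39858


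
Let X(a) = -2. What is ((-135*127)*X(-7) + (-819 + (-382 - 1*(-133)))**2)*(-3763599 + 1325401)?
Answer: -2864672964972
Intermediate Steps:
((-135*127)*X(-7) + (-819 + (-382 - 1*(-133)))**2)*(-3763599 + 1325401) = (-135*127*(-2) + (-819 + (-382 - 1*(-133)))**2)*(-3763599 + 1325401) = (-17145*(-2) + (-819 + (-382 + 133))**2)*(-2438198) = (34290 + (-819 - 249)**2)*(-2438198) = (34290 + (-1068)**2)*(-2438198) = (34290 + 1140624)*(-2438198) = 1174914*(-2438198) = -2864672964972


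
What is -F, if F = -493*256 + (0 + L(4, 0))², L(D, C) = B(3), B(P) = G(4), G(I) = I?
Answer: 126192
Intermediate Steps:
B(P) = 4
L(D, C) = 4
F = -126192 (F = -493*256 + (0 + 4)² = -126208 + 4² = -126208 + 16 = -126192)
-F = -1*(-126192) = 126192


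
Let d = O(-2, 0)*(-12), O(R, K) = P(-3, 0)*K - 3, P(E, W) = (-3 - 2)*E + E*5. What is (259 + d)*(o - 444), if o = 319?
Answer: -36875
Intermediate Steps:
P(E, W) = 0 (P(E, W) = -5*E + 5*E = 0)
O(R, K) = -3 (O(R, K) = 0*K - 3 = 0 - 3 = -3)
d = 36 (d = -3*(-12) = 36)
(259 + d)*(o - 444) = (259 + 36)*(319 - 444) = 295*(-125) = -36875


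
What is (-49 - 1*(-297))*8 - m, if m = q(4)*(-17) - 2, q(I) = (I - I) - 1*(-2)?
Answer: 2020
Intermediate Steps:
q(I) = 2 (q(I) = 0 + 2 = 2)
m = -36 (m = 2*(-17) - 2 = -34 - 2 = -36)
(-49 - 1*(-297))*8 - m = (-49 - 1*(-297))*8 - 1*(-36) = (-49 + 297)*8 + 36 = 248*8 + 36 = 1984 + 36 = 2020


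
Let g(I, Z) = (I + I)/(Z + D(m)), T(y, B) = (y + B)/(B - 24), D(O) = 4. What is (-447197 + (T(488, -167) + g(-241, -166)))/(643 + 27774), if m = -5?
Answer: -6918564757/439639407 ≈ -15.737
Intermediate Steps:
T(y, B) = (B + y)/(-24 + B)
g(I, Z) = 2*I/(4 + Z) (g(I, Z) = (I + I)/(Z + 4) = (2*I)/(4 + Z) = 2*I/(4 + Z))
(-447197 + (T(488, -167) + g(-241, -166)))/(643 + 27774) = (-447197 + ((-167 + 488)/(-24 - 167) + 2*(-241)/(4 - 166)))/(643 + 27774) = (-447197 + (321/(-191) + 2*(-241)/(-162)))/28417 = (-447197 + (-1/191*321 + 2*(-241)*(-1/162)))*(1/28417) = (-447197 + (-321/191 + 241/81))*(1/28417) = (-447197 + 20030/15471)*(1/28417) = -6918564757/15471*1/28417 = -6918564757/439639407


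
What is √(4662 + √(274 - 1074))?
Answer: √(4662 + 20*I*√2) ≈ 68.279 + 0.2071*I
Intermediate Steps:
√(4662 + √(274 - 1074)) = √(4662 + √(-800)) = √(4662 + 20*I*√2)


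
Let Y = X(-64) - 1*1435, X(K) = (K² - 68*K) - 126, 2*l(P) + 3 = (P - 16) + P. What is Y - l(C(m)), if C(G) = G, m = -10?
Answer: 13813/2 ≈ 6906.5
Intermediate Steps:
l(P) = -19/2 + P (l(P) = -3/2 + ((P - 16) + P)/2 = -3/2 + ((-16 + P) + P)/2 = -3/2 + (-16 + 2*P)/2 = -3/2 + (-8 + P) = -19/2 + P)
X(K) = -126 + K² - 68*K
Y = 6887 (Y = (-126 + (-64)² - 68*(-64)) - 1*1435 = (-126 + 4096 + 4352) - 1435 = 8322 - 1435 = 6887)
Y - l(C(m)) = 6887 - (-19/2 - 10) = 6887 - 1*(-39/2) = 6887 + 39/2 = 13813/2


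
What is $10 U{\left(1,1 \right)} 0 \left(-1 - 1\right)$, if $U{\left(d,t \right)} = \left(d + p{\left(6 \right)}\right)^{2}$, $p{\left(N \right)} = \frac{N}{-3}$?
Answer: $0$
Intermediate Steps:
$p{\left(N \right)} = - \frac{N}{3}$ ($p{\left(N \right)} = N \left(- \frac{1}{3}\right) = - \frac{N}{3}$)
$U{\left(d,t \right)} = \left(-2 + d\right)^{2}$ ($U{\left(d,t \right)} = \left(d - 2\right)^{2} = \left(-2 + d\right)^{2}$)
$10 U{\left(1,1 \right)} 0 \left(-1 - 1\right) = 10 \left(-2 + 1\right)^{2} \cdot 0 \left(-1 - 1\right) = 10 \left(-1\right)^{2} \cdot 0 \left(-2\right) = 10 \cdot 1 \cdot 0 = 10 \cdot 0 = 0$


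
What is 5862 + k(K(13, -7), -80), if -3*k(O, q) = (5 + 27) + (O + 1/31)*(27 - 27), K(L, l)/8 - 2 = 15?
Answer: 17554/3 ≈ 5851.3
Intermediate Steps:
K(L, l) = 136 (K(L, l) = 16 + 8*15 = 16 + 120 = 136)
k(O, q) = -32/3 (k(O, q) = -((5 + 27) + (O + 1/31)*(27 - 27))/3 = -(32 + (O + 1/31)*0)/3 = -(32 + (1/31 + O)*0)/3 = -(32 + 0)/3 = -⅓*32 = -32/3)
5862 + k(K(13, -7), -80) = 5862 - 32/3 = 17554/3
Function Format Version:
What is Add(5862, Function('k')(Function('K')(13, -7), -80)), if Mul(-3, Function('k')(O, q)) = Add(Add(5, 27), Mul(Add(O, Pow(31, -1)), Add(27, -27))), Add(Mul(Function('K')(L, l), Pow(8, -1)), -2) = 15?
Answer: Rational(17554, 3) ≈ 5851.3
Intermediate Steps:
Function('K')(L, l) = 136 (Function('K')(L, l) = Add(16, Mul(8, 15)) = Add(16, 120) = 136)
Function('k')(O, q) = Rational(-32, 3) (Function('k')(O, q) = Mul(Rational(-1, 3), Add(Add(5, 27), Mul(Add(O, Pow(31, -1)), Add(27, -27)))) = Mul(Rational(-1, 3), Add(32, Mul(Add(O, Rational(1, 31)), 0))) = Mul(Rational(-1, 3), Add(32, Mul(Add(Rational(1, 31), O), 0))) = Mul(Rational(-1, 3), Add(32, 0)) = Mul(Rational(-1, 3), 32) = Rational(-32, 3))
Add(5862, Function('k')(Function('K')(13, -7), -80)) = Add(5862, Rational(-32, 3)) = Rational(17554, 3)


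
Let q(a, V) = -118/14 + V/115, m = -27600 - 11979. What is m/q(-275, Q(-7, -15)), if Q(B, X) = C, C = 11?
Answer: 10620365/2236 ≈ 4749.7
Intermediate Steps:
m = -39579
Q(B, X) = 11
q(a, V) = -59/7 + V/115 (q(a, V) = -118*1/14 + V*(1/115) = -59/7 + V/115)
m/q(-275, Q(-7, -15)) = -39579/(-59/7 + (1/115)*11) = -39579/(-59/7 + 11/115) = -39579/(-6708/805) = -39579*(-805/6708) = 10620365/2236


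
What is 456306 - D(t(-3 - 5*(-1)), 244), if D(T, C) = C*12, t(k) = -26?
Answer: 453378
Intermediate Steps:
D(T, C) = 12*C
456306 - D(t(-3 - 5*(-1)), 244) = 456306 - 12*244 = 456306 - 1*2928 = 456306 - 2928 = 453378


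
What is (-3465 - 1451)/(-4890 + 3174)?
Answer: 1229/429 ≈ 2.8648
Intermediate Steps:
(-3465 - 1451)/(-4890 + 3174) = -4916/(-1716) = -4916*(-1/1716) = 1229/429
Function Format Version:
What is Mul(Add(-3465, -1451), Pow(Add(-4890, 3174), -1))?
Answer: Rational(1229, 429) ≈ 2.8648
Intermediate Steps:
Mul(Add(-3465, -1451), Pow(Add(-4890, 3174), -1)) = Mul(-4916, Pow(-1716, -1)) = Mul(-4916, Rational(-1, 1716)) = Rational(1229, 429)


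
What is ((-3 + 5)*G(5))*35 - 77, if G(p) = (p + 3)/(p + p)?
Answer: -21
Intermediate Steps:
G(p) = (3 + p)/(2*p) (G(p) = (3 + p)/((2*p)) = (3 + p)*(1/(2*p)) = (3 + p)/(2*p))
((-3 + 5)*G(5))*35 - 77 = ((-3 + 5)*((1/2)*(3 + 5)/5))*35 - 77 = (2*((1/2)*(1/5)*8))*35 - 77 = (2*(4/5))*35 - 77 = (8/5)*35 - 77 = 56 - 77 = -21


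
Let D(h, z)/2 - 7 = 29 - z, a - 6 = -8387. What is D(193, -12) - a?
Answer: 8477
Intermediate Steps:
a = -8381 (a = 6 - 8387 = -8381)
D(h, z) = 72 - 2*z (D(h, z) = 14 + 2*(29 - z) = 14 + (58 - 2*z) = 72 - 2*z)
D(193, -12) - a = (72 - 2*(-12)) - 1*(-8381) = (72 + 24) + 8381 = 96 + 8381 = 8477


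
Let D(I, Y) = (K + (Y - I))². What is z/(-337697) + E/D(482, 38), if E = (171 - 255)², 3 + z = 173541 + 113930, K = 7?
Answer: -52514686460/64489658393 ≈ -0.81431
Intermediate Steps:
z = 287468 (z = -3 + (173541 + 113930) = -3 + 287471 = 287468)
E = 7056 (E = (-84)² = 7056)
D(I, Y) = (7 + Y - I)² (D(I, Y) = (7 + (Y - I))² = (7 + Y - I)²)
z/(-337697) + E/D(482, 38) = 287468/(-337697) + 7056/((7 + 38 - 1*482)²) = 287468*(-1/337697) + 7056/((7 + 38 - 482)²) = -287468/337697 + 7056/((-437)²) = -287468/337697 + 7056/190969 = -52514686460/64489658393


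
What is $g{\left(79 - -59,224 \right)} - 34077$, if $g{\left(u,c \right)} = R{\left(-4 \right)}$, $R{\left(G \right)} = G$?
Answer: $-34081$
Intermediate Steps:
$g{\left(u,c \right)} = -4$
$g{\left(79 - -59,224 \right)} - 34077 = -4 - 34077 = -34081$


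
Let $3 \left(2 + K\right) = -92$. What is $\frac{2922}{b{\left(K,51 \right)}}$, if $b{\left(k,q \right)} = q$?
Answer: $\frac{974}{17} \approx 57.294$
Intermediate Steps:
$K = - \frac{98}{3}$ ($K = -2 + \frac{1}{3} \left(-92\right) = -2 - \frac{92}{3} = - \frac{98}{3} \approx -32.667$)
$\frac{2922}{b{\left(K,51 \right)}} = \frac{2922}{51} = 2922 \cdot \frac{1}{51} = \frac{974}{17}$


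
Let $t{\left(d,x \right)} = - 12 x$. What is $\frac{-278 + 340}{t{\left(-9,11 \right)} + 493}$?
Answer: $\frac{62}{361} \approx 0.17175$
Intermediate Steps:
$\frac{-278 + 340}{t{\left(-9,11 \right)} + 493} = \frac{-278 + 340}{\left(-12\right) 11 + 493} = \frac{62}{-132 + 493} = \frac{62}{361}$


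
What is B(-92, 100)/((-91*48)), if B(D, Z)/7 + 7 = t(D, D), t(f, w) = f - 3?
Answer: 17/104 ≈ 0.16346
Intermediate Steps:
t(f, w) = -3 + f
B(D, Z) = -70 + 7*D (B(D, Z) = -49 + 7*(-3 + D) = -49 + (-21 + 7*D) = -70 + 7*D)
B(-92, 100)/((-91*48)) = (-70 + 7*(-92))/((-91*48)) = (-70 - 644)/(-4368) = -714*(-1/4368) = 17/104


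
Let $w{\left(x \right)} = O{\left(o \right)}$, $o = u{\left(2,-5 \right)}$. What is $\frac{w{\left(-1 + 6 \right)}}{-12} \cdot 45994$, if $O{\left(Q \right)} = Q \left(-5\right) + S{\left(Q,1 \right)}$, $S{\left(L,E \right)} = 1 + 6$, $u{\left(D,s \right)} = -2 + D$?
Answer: $- \frac{160979}{6} \approx -26830.0$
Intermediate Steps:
$S{\left(L,E \right)} = 7$
$o = 0$ ($o = -2 + 2 = 0$)
$O{\left(Q \right)} = 7 - 5 Q$ ($O{\left(Q \right)} = Q \left(-5\right) + 7 = - 5 Q + 7 = 7 - 5 Q$)
$w{\left(x \right)} = 7$ ($w{\left(x \right)} = 7 - 0 = 7 + 0 = 7$)
$\frac{w{\left(-1 + 6 \right)}}{-12} \cdot 45994 = \frac{7}{-12} \cdot 45994 = 7 \left(- \frac{1}{12}\right) 45994 = \left(- \frac{7}{12}\right) 45994 = - \frac{160979}{6}$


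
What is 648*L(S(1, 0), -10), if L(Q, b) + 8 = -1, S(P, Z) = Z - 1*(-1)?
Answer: -5832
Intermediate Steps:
S(P, Z) = 1 + Z (S(P, Z) = Z + 1 = 1 + Z)
L(Q, b) = -9 (L(Q, b) = -8 - 1 = -9)
648*L(S(1, 0), -10) = 648*(-9) = -5832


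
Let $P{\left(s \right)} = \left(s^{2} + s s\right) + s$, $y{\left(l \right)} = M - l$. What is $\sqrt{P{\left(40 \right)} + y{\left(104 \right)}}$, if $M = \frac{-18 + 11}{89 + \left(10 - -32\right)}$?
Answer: $\frac{\sqrt{53815979}}{131} \approx 56.0$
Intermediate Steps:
$M = - \frac{7}{131}$ ($M = - \frac{7}{89 + \left(10 + 32\right)} = - \frac{7}{89 + 42} = - \frac{7}{131} \approx -0.053435$)
$y{\left(l \right)} = - \frac{7}{131} - l$
$P{\left(s \right)} = s + 2 s^{2}$ ($P{\left(s \right)} = \left(s^{2} + s^{2}\right) + s = 2 s^{2} + s = s + 2 s^{2}$)
$\sqrt{P{\left(40 \right)} + y{\left(104 \right)}} = \sqrt{40 \left(1 + 2 \cdot 40\right) - \frac{13631}{131}} = \sqrt{40 \left(1 + 80\right) - \frac{13631}{131}} = \sqrt{40 \cdot 81 - \frac{13631}{131}} = \sqrt{3240 - \frac{13631}{131}} = \sqrt{\frac{410809}{131}} = \frac{\sqrt{53815979}}{131}$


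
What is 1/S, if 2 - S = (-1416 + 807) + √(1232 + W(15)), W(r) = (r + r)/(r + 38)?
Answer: 32383/19720687 + √3462278/19720687 ≈ 0.0017364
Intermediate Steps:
W(r) = 2*r/(38 + r) (W(r) = (2*r)/(38 + r) = 2*r/(38 + r))
S = 611 - √3462278/53 (S = 2 - ((-1416 + 807) + √(1232 + 2*15/(38 + 15))) = 2 - (-609 + √(1232 + 2*15/53)) = 2 - (-609 + √(1232 + 2*15*(1/53))) = 2 - (-609 + √(1232 + 30/53)) = 2 - (-609 + √(65326/53)) = 2 - (-609 + √3462278/53) = 2 + (609 - √3462278/53) = 611 - √3462278/53 ≈ 575.89)
1/S = 1/(611 - √3462278/53)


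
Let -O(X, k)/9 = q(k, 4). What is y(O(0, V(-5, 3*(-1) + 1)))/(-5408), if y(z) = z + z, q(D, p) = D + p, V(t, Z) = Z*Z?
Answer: 9/338 ≈ 0.026627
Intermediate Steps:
V(t, Z) = Z²
O(X, k) = -36 - 9*k (O(X, k) = -9*(k + 4) = -9*(4 + k) = -36 - 9*k)
y(z) = 2*z
y(O(0, V(-5, 3*(-1) + 1)))/(-5408) = (2*(-36 - 9*(3*(-1) + 1)²))/(-5408) = (2*(-36 - 9*(-3 + 1)²))*(-1/5408) = (2*(-36 - 9*(-2)²))*(-1/5408) = (2*(-36 - 9*4))*(-1/5408) = (2*(-36 - 36))*(-1/5408) = (2*(-72))*(-1/5408) = -144*(-1/5408) = 9/338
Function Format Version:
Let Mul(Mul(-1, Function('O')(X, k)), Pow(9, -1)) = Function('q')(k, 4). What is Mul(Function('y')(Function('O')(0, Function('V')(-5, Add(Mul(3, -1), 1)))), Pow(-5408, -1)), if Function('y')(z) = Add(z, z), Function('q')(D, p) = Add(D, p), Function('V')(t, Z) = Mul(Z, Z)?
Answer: Rational(9, 338) ≈ 0.026627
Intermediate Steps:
Function('V')(t, Z) = Pow(Z, 2)
Function('O')(X, k) = Add(-36, Mul(-9, k)) (Function('O')(X, k) = Mul(-9, Add(k, 4)) = Mul(-9, Add(4, k)) = Add(-36, Mul(-9, k)))
Function('y')(z) = Mul(2, z)
Mul(Function('y')(Function('O')(0, Function('V')(-5, Add(Mul(3, -1), 1)))), Pow(-5408, -1)) = Mul(Mul(2, Add(-36, Mul(-9, Pow(Add(Mul(3, -1), 1), 2)))), Pow(-5408, -1)) = Mul(Mul(2, Add(-36, Mul(-9, Pow(Add(-3, 1), 2)))), Rational(-1, 5408)) = Mul(Mul(2, Add(-36, Mul(-9, Pow(-2, 2)))), Rational(-1, 5408)) = Mul(Mul(2, Add(-36, Mul(-9, 4))), Rational(-1, 5408)) = Mul(Mul(2, Add(-36, -36)), Rational(-1, 5408)) = Mul(Mul(2, -72), Rational(-1, 5408)) = Mul(-144, Rational(-1, 5408)) = Rational(9, 338)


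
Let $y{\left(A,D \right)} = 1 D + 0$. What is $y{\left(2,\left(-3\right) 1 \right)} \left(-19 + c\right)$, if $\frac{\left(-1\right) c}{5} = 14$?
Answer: $267$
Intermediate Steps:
$c = -70$ ($c = \left(-5\right) 14 = -70$)
$y{\left(A,D \right)} = D$ ($y{\left(A,D \right)} = D + 0 = D$)
$y{\left(2,\left(-3\right) 1 \right)} \left(-19 + c\right) = \left(-3\right) 1 \left(-19 - 70\right) = \left(-3\right) \left(-89\right) = 267$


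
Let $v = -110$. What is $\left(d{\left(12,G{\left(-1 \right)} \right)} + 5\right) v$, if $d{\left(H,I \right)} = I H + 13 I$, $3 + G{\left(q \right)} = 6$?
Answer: $-8800$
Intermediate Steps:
$G{\left(q \right)} = 3$ ($G{\left(q \right)} = -3 + 6 = 3$)
$d{\left(H,I \right)} = 13 I + H I$ ($d{\left(H,I \right)} = H I + 13 I = 13 I + H I$)
$\left(d{\left(12,G{\left(-1 \right)} \right)} + 5\right) v = \left(3 \left(13 + 12\right) + 5\right) \left(-110\right) = \left(3 \cdot 25 + 5\right) \left(-110\right) = \left(75 + 5\right) \left(-110\right) = 80 \left(-110\right) = -8800$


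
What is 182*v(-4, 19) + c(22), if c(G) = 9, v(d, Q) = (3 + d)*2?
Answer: -355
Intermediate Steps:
v(d, Q) = 6 + 2*d
182*v(-4, 19) + c(22) = 182*(6 + 2*(-4)) + 9 = 182*(6 - 8) + 9 = 182*(-2) + 9 = -364 + 9 = -355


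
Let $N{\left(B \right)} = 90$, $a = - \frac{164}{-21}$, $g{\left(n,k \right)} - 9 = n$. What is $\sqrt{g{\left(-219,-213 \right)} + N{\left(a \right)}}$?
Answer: $2 i \sqrt{30} \approx 10.954 i$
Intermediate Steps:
$g{\left(n,k \right)} = 9 + n$
$a = \frac{164}{21}$ ($a = \left(-164\right) \left(- \frac{1}{21}\right) = \frac{164}{21} \approx 7.8095$)
$\sqrt{g{\left(-219,-213 \right)} + N{\left(a \right)}} = \sqrt{\left(9 - 219\right) + 90} = \sqrt{-210 + 90} = \sqrt{-120} = 2 i \sqrt{30}$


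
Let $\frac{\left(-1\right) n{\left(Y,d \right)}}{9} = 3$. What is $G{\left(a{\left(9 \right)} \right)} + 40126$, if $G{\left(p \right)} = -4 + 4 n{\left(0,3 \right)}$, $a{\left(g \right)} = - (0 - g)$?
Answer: $40014$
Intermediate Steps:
$a{\left(g \right)} = g$ ($a{\left(g \right)} = - \left(-1\right) g = g$)
$n{\left(Y,d \right)} = -27$ ($n{\left(Y,d \right)} = \left(-9\right) 3 = -27$)
$G{\left(p \right)} = -112$ ($G{\left(p \right)} = -4 + 4 \left(-27\right) = -4 - 108 = -112$)
$G{\left(a{\left(9 \right)} \right)} + 40126 = -112 + 40126 = 40014$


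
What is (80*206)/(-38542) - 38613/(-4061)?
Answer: 710648483/78259531 ≈ 9.0807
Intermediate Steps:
(80*206)/(-38542) - 38613/(-4061) = 16480*(-1/38542) - 38613*(-1/4061) = -8240/19271 + 38613/4061 = 710648483/78259531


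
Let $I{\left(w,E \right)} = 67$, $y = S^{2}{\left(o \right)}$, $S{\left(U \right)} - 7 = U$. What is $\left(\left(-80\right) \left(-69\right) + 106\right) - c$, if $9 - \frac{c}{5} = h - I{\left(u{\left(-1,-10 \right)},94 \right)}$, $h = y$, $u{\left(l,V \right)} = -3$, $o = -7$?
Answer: $5246$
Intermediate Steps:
$S{\left(U \right)} = 7 + U$
$y = 0$ ($y = \left(7 - 7\right)^{2} = 0^{2} = 0$)
$h = 0$
$c = 380$ ($c = 45 - 5 \left(0 - 67\right) = 45 - -335 = 45 + 335 = 380$)
$\left(\left(-80\right) \left(-69\right) + 106\right) - c = \left(\left(-80\right) \left(-69\right) + 106\right) - 380 = \left(5520 + 106\right) - 380 = 5626 - 380 = 5246$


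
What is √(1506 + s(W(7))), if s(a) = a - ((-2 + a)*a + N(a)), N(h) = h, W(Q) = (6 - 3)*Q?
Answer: 3*√123 ≈ 33.272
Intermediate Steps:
W(Q) = 3*Q
s(a) = -a*(-2 + a) (s(a) = a - ((-2 + a)*a + a) = a - (a*(-2 + a) + a) = a - (a + a*(-2 + a)) = a + (-a - a*(-2 + a)) = -a*(-2 + a))
√(1506 + s(W(7))) = √(1506 + (3*7)*(2 - 3*7)) = √(1506 + 21*(2 - 1*21)) = √(1506 + 21*(2 - 21)) = √(1506 + 21*(-19)) = √(1506 - 399) = √1107 = 3*√123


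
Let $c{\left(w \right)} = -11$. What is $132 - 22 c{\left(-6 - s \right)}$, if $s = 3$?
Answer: $374$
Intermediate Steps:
$132 - 22 c{\left(-6 - s \right)} = 132 - -242 = 132 + 242 = 374$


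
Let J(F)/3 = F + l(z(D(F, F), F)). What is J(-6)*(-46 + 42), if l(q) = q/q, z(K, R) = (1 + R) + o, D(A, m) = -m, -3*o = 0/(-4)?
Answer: 60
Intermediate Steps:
o = 0 (o = -0/(-4) = -0*(-1)/4 = -1/3*0 = 0)
z(K, R) = 1 + R (z(K, R) = (1 + R) + 0 = 1 + R)
l(q) = 1
J(F) = 3 + 3*F (J(F) = 3*(F + 1) = 3*(1 + F) = 3 + 3*F)
J(-6)*(-46 + 42) = (3 + 3*(-6))*(-46 + 42) = (3 - 18)*(-4) = -15*(-4) = 60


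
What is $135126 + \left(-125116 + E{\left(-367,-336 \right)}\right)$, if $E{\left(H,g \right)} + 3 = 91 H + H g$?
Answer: $99922$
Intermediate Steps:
$E{\left(H,g \right)} = -3 + 91 H + H g$ ($E{\left(H,g \right)} = -3 + \left(91 H + H g\right) = -3 + 91 H + H g$)
$135126 + \left(-125116 + E{\left(-367,-336 \right)}\right) = 135126 - 35204 = 99922$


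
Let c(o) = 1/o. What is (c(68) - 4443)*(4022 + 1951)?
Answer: -1804580679/68 ≈ -2.6538e+7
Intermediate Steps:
(c(68) - 4443)*(4022 + 1951) = (1/68 - 4443)*(4022 + 1951) = (1/68 - 4443)*5973 = -302123/68*5973 = -1804580679/68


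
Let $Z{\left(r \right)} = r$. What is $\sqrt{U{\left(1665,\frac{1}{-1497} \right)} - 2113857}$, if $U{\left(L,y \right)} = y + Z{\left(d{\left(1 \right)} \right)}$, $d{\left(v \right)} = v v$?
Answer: $\frac{53 i \sqrt{1686425889}}{1497} \approx 1453.9 i$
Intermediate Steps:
$d{\left(v \right)} = v^{2}$
$U{\left(L,y \right)} = 1 + y$ ($U{\left(L,y \right)} = y + 1^{2} = y + 1 = 1 + y$)
$\sqrt{U{\left(1665,\frac{1}{-1497} \right)} - 2113857} = \sqrt{\left(1 + \frac{1}{-1497}\right) - 2113857} = \sqrt{\left(1 - \frac{1}{1497}\right) - 2113857} = \sqrt{\frac{1496}{1497} - 2113857} = \sqrt{- \frac{3164442433}{1497}} = \frac{53 i \sqrt{1686425889}}{1497}$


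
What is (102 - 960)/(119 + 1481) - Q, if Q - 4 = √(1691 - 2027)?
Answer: -3629/800 - 4*I*√21 ≈ -4.5362 - 18.33*I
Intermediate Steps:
Q = 4 + 4*I*√21 (Q = 4 + √(1691 - 2027) = 4 + √(-336) = 4 + 4*I*√21 ≈ 4.0 + 18.33*I)
(102 - 960)/(119 + 1481) - Q = (102 - 960)/(119 + 1481) - (4 + 4*I*√21) = -858/1600 + (-4 - 4*I*√21) = -858*1/1600 + (-4 - 4*I*√21) = -429/800 + (-4 - 4*I*√21) = -3629/800 - 4*I*√21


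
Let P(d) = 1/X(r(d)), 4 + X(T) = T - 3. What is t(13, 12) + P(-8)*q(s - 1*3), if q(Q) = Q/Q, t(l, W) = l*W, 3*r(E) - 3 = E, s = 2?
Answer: 4053/26 ≈ 155.88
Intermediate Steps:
r(E) = 1 + E/3
X(T) = -7 + T (X(T) = -4 + (T - 3) = -4 + (-3 + T) = -7 + T)
t(l, W) = W*l
q(Q) = 1
P(d) = 1/(-6 + d/3) (P(d) = 1/(-7 + (1 + d/3)) = 1/(-6 + d/3))
t(13, 12) + P(-8)*q(s - 1*3) = 12*13 + (3/(-18 - 8))*1 = 156 + (3/(-26))*1 = 156 + (3*(-1/26))*1 = 156 - 3/26*1 = 156 - 3/26 = 4053/26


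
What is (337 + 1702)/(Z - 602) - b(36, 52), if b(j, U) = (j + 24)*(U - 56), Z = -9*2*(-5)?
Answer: 120841/512 ≈ 236.02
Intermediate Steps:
Z = 90 (Z = -18*(-5) = 90)
b(j, U) = (-56 + U)*(24 + j) (b(j, U) = (24 + j)*(-56 + U) = (-56 + U)*(24 + j))
(337 + 1702)/(Z - 602) - b(36, 52) = (337 + 1702)/(90 - 602) - (-1344 - 56*36 + 24*52 + 52*36) = 2039/(-512) - (-1344 - 2016 + 1248 + 1872) = 2039*(-1/512) - 1*(-240) = -2039/512 + 240 = 120841/512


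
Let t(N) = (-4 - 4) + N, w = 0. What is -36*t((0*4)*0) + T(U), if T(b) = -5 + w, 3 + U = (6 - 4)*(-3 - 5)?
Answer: 283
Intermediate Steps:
U = -19 (U = -3 + (6 - 4)*(-3 - 5) = -3 + 2*(-8) = -3 - 16 = -19)
T(b) = -5 (T(b) = -5 + 0 = -5)
t(N) = -8 + N
-36*t((0*4)*0) + T(U) = -36*(-8 + (0*4)*0) - 5 = -36*(-8 + 0*0) - 5 = -36*(-8 + 0) - 5 = -36*(-8) - 5 = 288 - 5 = 283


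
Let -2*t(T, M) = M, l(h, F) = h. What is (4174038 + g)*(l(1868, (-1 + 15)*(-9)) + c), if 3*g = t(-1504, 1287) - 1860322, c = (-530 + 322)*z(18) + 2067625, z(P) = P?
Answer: 14682171235151/2 ≈ 7.3411e+12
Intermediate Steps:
t(T, M) = -M/2
c = 2063881 (c = (-530 + 322)*18 + 2067625 = -208*18 + 2067625 = -3744 + 2067625 = 2063881)
g = -3721931/6 (g = (-½*1287 - 1860322)/3 = (-1287/2 - 1860322)/3 = (⅓)*(-3721931/2) = -3721931/6 ≈ -6.2032e+5)
(4174038 + g)*(l(1868, (-1 + 15)*(-9)) + c) = (4174038 - 3721931/6)*(1868 + 2063881) = (21322297/6)*2065749 = 14682171235151/2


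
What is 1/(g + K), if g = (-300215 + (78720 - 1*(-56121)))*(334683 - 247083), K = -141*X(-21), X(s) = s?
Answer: -1/14486759439 ≈ -6.9029e-11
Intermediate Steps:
K = 2961 (K = -141*(-21) = 2961)
g = -14486762400 (g = (-300215 + (78720 + 56121))*87600 = (-300215 + 134841)*87600 = -165374*87600 = -14486762400)
1/(g + K) = 1/(-14486762400 + 2961) = 1/(-14486759439) = -1/14486759439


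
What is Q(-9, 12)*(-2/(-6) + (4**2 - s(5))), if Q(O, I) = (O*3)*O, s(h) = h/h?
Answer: 3726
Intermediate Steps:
s(h) = 1
Q(O, I) = 3*O**2 (Q(O, I) = (3*O)*O = 3*O**2)
Q(-9, 12)*(-2/(-6) + (4**2 - s(5))) = (3*(-9)**2)*(-2/(-6) + (4**2 - 1*1)) = (3*81)*(-2*(-1/6) + (16 - 1)) = 243*(1/3 + 15) = 243*(46/3) = 3726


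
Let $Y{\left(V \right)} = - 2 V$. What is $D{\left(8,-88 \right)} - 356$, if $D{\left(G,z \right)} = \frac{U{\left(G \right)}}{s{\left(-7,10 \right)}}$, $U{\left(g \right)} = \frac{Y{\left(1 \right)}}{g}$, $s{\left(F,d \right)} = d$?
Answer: $- \frac{14241}{40} \approx -356.02$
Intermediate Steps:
$U{\left(g \right)} = - \frac{2}{g}$ ($U{\left(g \right)} = \frac{\left(-2\right) 1}{g} = - \frac{2}{g}$)
$D{\left(G,z \right)} = - \frac{1}{5 G}$ ($D{\left(G,z \right)} = \frac{\left(-2\right) \frac{1}{G}}{10} = - \frac{2}{G} \frac{1}{10} = - \frac{1}{5 G}$)
$D{\left(8,-88 \right)} - 356 = - \frac{1}{5 \cdot 8} - 356 = \left(- \frac{1}{5}\right) \frac{1}{8} - 356 = - \frac{1}{40} - 356 = - \frac{14241}{40}$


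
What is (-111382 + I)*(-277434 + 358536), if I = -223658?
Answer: -27172414080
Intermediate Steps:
(-111382 + I)*(-277434 + 358536) = (-111382 - 223658)*(-277434 + 358536) = -335040*81102 = -27172414080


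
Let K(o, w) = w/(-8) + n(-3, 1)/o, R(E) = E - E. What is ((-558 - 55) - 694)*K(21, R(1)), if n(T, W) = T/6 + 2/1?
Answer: -1307/14 ≈ -93.357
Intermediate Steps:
n(T, W) = 2 + T/6 (n(T, W) = T*(⅙) + 2*1 = T/6 + 2 = 2 + T/6)
R(E) = 0
K(o, w) = -w/8 + 3/(2*o) (K(o, w) = w/(-8) + (2 + (⅙)*(-3))/o = w*(-⅛) + (2 - ½)/o = -w/8 + 3/(2*o))
((-558 - 55) - 694)*K(21, R(1)) = ((-558 - 55) - 694)*((⅛)*(12 - 1*21*0)/21) = (-613 - 694)*((⅛)*(1/21)*(12 + 0)) = -1307*12/(8*21) = -1307*1/14 = -1307/14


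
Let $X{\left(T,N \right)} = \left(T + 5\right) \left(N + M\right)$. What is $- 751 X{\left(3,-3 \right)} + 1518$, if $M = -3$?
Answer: $37566$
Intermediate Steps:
$X{\left(T,N \right)} = \left(-3 + N\right) \left(5 + T\right)$ ($X{\left(T,N \right)} = \left(T + 5\right) \left(N - 3\right) = \left(5 + T\right) \left(-3 + N\right) = \left(-3 + N\right) \left(5 + T\right)$)
$- 751 X{\left(3,-3 \right)} + 1518 = - 751 \left(-15 - 9 + 5 \left(-3\right) - 9\right) + 1518 = - 751 \left(-15 - 9 - 15 - 9\right) + 1518 = \left(-751\right) \left(-48\right) + 1518 = 36048 + 1518 = 37566$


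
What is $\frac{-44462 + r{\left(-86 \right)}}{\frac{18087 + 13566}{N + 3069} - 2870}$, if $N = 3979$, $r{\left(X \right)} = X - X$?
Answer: $\frac{313368176}{20196107} \approx 15.516$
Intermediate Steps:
$r{\left(X \right)} = 0$
$\frac{-44462 + r{\left(-86 \right)}}{\frac{18087 + 13566}{N + 3069} - 2870} = \frac{-44462 + 0}{\frac{18087 + 13566}{3979 + 3069} - 2870} = - \frac{44462}{\frac{31653}{7048} - 2870} = - \frac{44462}{- \frac{20196107}{7048}} = \left(-44462\right) \left(- \frac{7048}{20196107}\right) = \frac{313368176}{20196107}$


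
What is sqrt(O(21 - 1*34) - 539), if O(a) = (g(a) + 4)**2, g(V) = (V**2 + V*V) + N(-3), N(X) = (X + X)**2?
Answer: 7*sqrt(2905) ≈ 377.29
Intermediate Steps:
N(X) = 4*X**2 (N(X) = (2*X)**2 = 4*X**2)
g(V) = 36 + 2*V**2 (g(V) = (V**2 + V*V) + 4*(-3)**2 = (V**2 + V**2) + 4*9 = 2*V**2 + 36 = 36 + 2*V**2)
O(a) = (40 + 2*a**2)**2 (O(a) = ((36 + 2*a**2) + 4)**2 = (40 + 2*a**2)**2)
sqrt(O(21 - 1*34) - 539) = sqrt(4*(20 + (21 - 1*34)**2)**2 - 539) = sqrt(4*(20 + (21 - 34)**2)**2 - 539) = sqrt(4*(20 + (-13)**2)**2 - 539) = sqrt(4*(20 + 169)**2 - 539) = sqrt(4*189**2 - 539) = sqrt(4*35721 - 539) = sqrt(142884 - 539) = sqrt(142345) = 7*sqrt(2905)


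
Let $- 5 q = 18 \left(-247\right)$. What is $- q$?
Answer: $- \frac{4446}{5} \approx -889.2$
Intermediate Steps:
$q = \frac{4446}{5}$ ($q = - \frac{18 \left(-247\right)}{5} = \left(- \frac{1}{5}\right) \left(-4446\right) = \frac{4446}{5} \approx 889.2$)
$- q = \left(-1\right) \frac{4446}{5} = - \frac{4446}{5}$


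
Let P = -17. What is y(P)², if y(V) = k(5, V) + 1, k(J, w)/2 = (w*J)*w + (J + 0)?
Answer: 8415801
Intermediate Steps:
k(J, w) = 2*J + 2*J*w² (k(J, w) = 2*((w*J)*w + (J + 0)) = 2*((J*w)*w + J) = 2*(J*w² + J) = 2*(J + J*w²) = 2*J + 2*J*w²)
y(V) = 11 + 10*V² (y(V) = 2*5*(1 + V²) + 1 = (10 + 10*V²) + 1 = 11 + 10*V²)
y(P)² = (11 + 10*(-17)²)² = (11 + 10*289)² = (11 + 2890)² = 2901² = 8415801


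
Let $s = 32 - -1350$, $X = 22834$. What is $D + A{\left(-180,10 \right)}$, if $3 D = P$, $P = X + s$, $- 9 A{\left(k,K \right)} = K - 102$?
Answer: $\frac{72740}{9} \approx 8082.2$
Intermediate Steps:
$A{\left(k,K \right)} = \frac{34}{3} - \frac{K}{9}$ ($A{\left(k,K \right)} = - \frac{K - 102}{9} = - \frac{-102 + K}{9} = \frac{34}{3} - \frac{K}{9}$)
$s = 1382$ ($s = 32 + 1350 = 1382$)
$P = 24216$ ($P = 22834 + 1382 = 24216$)
$D = 8072$ ($D = \frac{1}{3} \cdot 24216 = 8072$)
$D + A{\left(-180,10 \right)} = 8072 + \left(\frac{34}{3} - \frac{10}{9}\right) = 8072 + \frac{92}{9} = \frac{72740}{9}$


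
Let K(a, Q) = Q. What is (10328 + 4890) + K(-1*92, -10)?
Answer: 15208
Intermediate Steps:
(10328 + 4890) + K(-1*92, -10) = (10328 + 4890) - 10 = 15218 - 10 = 15208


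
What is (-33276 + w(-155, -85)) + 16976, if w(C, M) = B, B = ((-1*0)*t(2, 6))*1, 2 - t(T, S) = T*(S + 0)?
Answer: -16300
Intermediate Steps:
t(T, S) = 2 - S*T (t(T, S) = 2 - T*(S + 0) = 2 - T*S = 2 - S*T)
B = 0 (B = ((-1*0)*(2 - 1*6*2))*1 = (0*(2 - 12))*1 = (0*(-10))*1 = 0*1 = 0)
w(C, M) = 0
(-33276 + w(-155, -85)) + 16976 = (-33276 + 0) + 16976 = -33276 + 16976 = -16300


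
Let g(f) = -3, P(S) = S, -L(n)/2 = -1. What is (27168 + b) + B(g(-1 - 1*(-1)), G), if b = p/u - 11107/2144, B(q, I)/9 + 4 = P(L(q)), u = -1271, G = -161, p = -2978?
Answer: 73976669435/2725024 ≈ 27147.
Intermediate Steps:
L(n) = 2 (L(n) = -2*(-1) = 2)
B(q, I) = -18 (B(q, I) = -36 + 9*2 = -36 + 18 = -18)
b = -7732165/2725024 (b = -2978/(-1271) - 11107/2144 = -2978*(-1/1271) - 11107*1/2144 = 2978/1271 - 11107/2144 = -7732165/2725024 ≈ -2.8375)
(27168 + b) + B(g(-1 - 1*(-1)), G) = (27168 - 7732165/2725024) - 18 = 74025719867/2725024 - 18 = 73976669435/2725024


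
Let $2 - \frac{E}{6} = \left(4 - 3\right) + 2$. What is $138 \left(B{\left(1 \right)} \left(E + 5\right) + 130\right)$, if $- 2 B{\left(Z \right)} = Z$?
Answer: $18009$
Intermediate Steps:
$E = -6$ ($E = 12 - 6 \left(\left(4 - 3\right) + 2\right) = 12 - 6 \left(1 + 2\right) = 12 - 18 = -6$)
$B{\left(Z \right)} = - \frac{Z}{2}$
$138 \left(B{\left(1 \right)} \left(E + 5\right) + 130\right) = 138 \left(\left(- \frac{1}{2}\right) 1 \left(-6 + 5\right) + 130\right) = 138 \left(\left(- \frac{1}{2}\right) \left(-1\right) + 130\right) = 138 \left(\frac{1}{2} + 130\right) = 138 \cdot \frac{261}{2} = 18009$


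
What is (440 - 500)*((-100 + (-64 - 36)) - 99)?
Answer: 17940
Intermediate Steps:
(440 - 500)*((-100 + (-64 - 36)) - 99) = -60*((-100 - 100) - 99) = -60*(-200 - 99) = -60*(-299) = 17940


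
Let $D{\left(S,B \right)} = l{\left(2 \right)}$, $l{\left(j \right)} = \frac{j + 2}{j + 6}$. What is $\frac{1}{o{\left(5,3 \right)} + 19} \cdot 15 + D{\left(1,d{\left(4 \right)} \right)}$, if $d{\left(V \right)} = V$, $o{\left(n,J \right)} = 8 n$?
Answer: $\frac{89}{118} \approx 0.75424$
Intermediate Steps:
$l{\left(j \right)} = \frac{2 + j}{6 + j}$
$D{\left(S,B \right)} = \frac{1}{2}$ ($D{\left(S,B \right)} = \frac{2 + 2}{6 + 2} = \frac{1}{8} \cdot 4 = \frac{1}{2}$)
$\frac{1}{o{\left(5,3 \right)} + 19} \cdot 15 + D{\left(1,d{\left(4 \right)} \right)} = \frac{1}{8 \cdot 5 + 19} \cdot 15 + \frac{1}{2} = \frac{1}{40 + 19} \cdot 15 + \frac{1}{2} = \frac{1}{59} \cdot 15 + \frac{1}{2} = \frac{15}{59} + \frac{1}{2} = \frac{89}{118}$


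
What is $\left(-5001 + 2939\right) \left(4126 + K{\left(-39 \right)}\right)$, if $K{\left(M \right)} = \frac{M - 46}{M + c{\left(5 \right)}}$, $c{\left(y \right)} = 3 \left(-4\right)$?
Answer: $- \frac{25533746}{3} \approx -8.5112 \cdot 10^{6}$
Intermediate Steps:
$c{\left(y \right)} = -12$
$K{\left(M \right)} = \frac{-46 + M}{-12 + M}$ ($K{\left(M \right)} = \frac{M - 46}{M - 12} = \frac{-46 + M}{-12 + M}$)
$\left(-5001 + 2939\right) \left(4126 + K{\left(-39 \right)}\right) = \left(-5001 + 2939\right) \left(4126 + \frac{-46 - 39}{-12 - 39}\right) = - 2062 \left(4126 + \frac{1}{-51} \left(-85\right)\right) = - 2062 \left(4126 - - \frac{5}{3}\right) = - 2062 \left(4126 + \frac{5}{3}\right) = \left(-2062\right) \frac{12383}{3} = - \frac{25533746}{3}$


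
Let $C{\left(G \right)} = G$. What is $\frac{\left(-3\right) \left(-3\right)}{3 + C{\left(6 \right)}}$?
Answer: $1$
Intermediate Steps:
$\frac{\left(-3\right) \left(-3\right)}{3 + C{\left(6 \right)}} = \frac{\left(-3\right) \left(-3\right)}{3 + 6} = \frac{9}{9} = 9 \cdot \frac{1}{9} = 1$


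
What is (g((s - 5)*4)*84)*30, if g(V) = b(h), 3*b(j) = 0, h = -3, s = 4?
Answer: 0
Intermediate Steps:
b(j) = 0 (b(j) = (⅓)*0 = 0)
g(V) = 0
(g((s - 5)*4)*84)*30 = (0*84)*30 = 0*30 = 0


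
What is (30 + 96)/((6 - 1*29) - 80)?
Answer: -126/103 ≈ -1.2233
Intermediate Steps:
(30 + 96)/((6 - 1*29) - 80) = 126/((6 - 29) - 80) = 126/(-23 - 80) = 126/(-103) = -1/103*126 = -126/103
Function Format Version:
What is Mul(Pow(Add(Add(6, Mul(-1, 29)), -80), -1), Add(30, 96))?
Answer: Rational(-126, 103) ≈ -1.2233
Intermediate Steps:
Mul(Pow(Add(Add(6, Mul(-1, 29)), -80), -1), Add(30, 96)) = Mul(Pow(Add(Add(6, -29), -80), -1), 126) = Mul(Pow(Add(-23, -80), -1), 126) = Mul(Pow(-103, -1), 126) = Mul(Rational(-1, 103), 126) = Rational(-126, 103)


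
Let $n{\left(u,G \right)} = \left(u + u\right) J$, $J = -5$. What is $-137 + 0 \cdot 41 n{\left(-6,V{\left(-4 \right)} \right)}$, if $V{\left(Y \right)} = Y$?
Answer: $-137$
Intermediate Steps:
$n{\left(u,G \right)} = - 10 u$ ($n{\left(u,G \right)} = \left(u + u\right) \left(-5\right) = 2 u \left(-5\right) = - 10 u$)
$-137 + 0 \cdot 41 n{\left(-6,V{\left(-4 \right)} \right)} = -137 + 0 \cdot 41 \left(\left(-10\right) \left(-6\right)\right) = -137 + 0 \cdot 60 = -137 + 0 = -137$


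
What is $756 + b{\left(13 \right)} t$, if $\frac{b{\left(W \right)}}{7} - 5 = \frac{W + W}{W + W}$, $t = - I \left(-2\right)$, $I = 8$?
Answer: $1428$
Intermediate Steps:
$t = 16$ ($t = \left(-1\right) 8 \left(-2\right) = \left(-8\right) \left(-2\right) = 16$)
$b{\left(W \right)} = 42$ ($b{\left(W \right)} = 35 + 7 \frac{W + W}{W + W} = 35 + 7 \frac{2 W}{2 W} = 35 + 7 \cdot 2 W \frac{1}{2 W} = 35 + 7 \cdot 1 = 35 + 7 = 42$)
$756 + b{\left(13 \right)} t = 756 + 42 \cdot 16 = 756 + 672 = 1428$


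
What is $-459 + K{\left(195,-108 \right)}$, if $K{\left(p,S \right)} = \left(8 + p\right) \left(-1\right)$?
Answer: $-662$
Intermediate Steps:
$K{\left(p,S \right)} = -8 - p$
$-459 + K{\left(195,-108 \right)} = -459 - 203 = -662$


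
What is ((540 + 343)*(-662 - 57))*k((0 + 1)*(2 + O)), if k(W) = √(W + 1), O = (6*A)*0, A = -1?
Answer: -634877*√3 ≈ -1.0996e+6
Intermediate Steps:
O = 0 (O = (6*(-1))*0 = -6*0 = 0)
k(W) = √(1 + W)
((540 + 343)*(-662 - 57))*k((0 + 1)*(2 + O)) = ((540 + 343)*(-662 - 57))*√(1 + (0 + 1)*(2 + 0)) = (883*(-719))*√(1 + 1*2) = -634877*√(1 + 2) = -634877*√3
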